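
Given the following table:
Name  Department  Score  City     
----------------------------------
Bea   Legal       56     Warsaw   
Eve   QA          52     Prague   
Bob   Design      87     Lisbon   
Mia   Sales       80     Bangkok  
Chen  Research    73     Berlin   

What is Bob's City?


Row 3: Bob
City = Lisbon

ANSWER: Lisbon


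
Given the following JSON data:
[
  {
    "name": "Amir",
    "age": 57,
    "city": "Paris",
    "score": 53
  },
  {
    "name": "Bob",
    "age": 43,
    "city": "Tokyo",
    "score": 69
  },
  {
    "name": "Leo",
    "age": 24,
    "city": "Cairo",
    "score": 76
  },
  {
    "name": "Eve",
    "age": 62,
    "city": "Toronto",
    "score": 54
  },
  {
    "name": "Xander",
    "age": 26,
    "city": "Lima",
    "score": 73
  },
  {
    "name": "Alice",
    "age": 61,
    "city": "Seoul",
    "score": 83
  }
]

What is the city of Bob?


Looking up record where name = Bob
Record index: 1
Field 'city' = Tokyo

ANSWER: Tokyo


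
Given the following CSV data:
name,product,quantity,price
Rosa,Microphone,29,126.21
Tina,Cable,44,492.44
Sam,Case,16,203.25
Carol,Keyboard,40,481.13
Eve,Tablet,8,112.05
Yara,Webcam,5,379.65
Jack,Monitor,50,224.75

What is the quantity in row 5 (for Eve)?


Row 5: Eve
Column 'quantity' = 8

ANSWER: 8


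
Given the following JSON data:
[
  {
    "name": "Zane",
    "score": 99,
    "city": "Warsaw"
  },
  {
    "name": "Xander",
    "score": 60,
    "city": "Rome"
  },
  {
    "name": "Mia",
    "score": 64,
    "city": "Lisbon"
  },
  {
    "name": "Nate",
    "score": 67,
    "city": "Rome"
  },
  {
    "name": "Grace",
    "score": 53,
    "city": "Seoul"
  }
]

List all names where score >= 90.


Filtering records where score >= 90:
  Zane (score=99) -> YES
  Xander (score=60) -> no
  Mia (score=64) -> no
  Nate (score=67) -> no
  Grace (score=53) -> no


ANSWER: Zane


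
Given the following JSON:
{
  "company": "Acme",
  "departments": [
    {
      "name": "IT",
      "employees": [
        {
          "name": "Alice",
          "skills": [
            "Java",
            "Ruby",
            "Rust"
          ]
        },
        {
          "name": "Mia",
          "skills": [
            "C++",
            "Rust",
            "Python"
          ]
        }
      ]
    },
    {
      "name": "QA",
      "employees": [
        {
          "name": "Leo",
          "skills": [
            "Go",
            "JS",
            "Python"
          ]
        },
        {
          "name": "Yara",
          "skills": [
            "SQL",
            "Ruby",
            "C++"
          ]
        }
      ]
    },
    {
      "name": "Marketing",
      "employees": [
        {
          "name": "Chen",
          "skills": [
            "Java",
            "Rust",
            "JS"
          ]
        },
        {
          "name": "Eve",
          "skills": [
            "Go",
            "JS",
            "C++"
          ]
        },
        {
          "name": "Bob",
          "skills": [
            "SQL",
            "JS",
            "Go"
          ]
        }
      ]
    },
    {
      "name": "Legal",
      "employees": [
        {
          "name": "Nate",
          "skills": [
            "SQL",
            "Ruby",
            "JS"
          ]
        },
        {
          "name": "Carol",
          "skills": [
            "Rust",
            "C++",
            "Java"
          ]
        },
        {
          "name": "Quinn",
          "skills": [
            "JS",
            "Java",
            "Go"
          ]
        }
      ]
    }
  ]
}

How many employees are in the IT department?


Path: departments[0].employees
Count: 2

ANSWER: 2


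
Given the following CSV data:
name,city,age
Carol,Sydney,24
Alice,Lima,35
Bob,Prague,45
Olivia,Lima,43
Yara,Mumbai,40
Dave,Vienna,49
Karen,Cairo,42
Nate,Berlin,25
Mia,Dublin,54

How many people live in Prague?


Scanning city column for 'Prague':
  Row 3: Bob -> MATCH
Total matches: 1

ANSWER: 1


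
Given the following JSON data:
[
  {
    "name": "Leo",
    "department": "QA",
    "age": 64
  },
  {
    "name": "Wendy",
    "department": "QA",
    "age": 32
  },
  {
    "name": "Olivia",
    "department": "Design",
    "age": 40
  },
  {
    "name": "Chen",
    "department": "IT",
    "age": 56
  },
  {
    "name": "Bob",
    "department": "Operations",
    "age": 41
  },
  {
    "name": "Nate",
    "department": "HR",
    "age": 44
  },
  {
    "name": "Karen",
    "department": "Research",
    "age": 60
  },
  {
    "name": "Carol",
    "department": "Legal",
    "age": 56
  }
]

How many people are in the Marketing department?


Scanning records for department = Marketing
  No matches found
Count: 0

ANSWER: 0


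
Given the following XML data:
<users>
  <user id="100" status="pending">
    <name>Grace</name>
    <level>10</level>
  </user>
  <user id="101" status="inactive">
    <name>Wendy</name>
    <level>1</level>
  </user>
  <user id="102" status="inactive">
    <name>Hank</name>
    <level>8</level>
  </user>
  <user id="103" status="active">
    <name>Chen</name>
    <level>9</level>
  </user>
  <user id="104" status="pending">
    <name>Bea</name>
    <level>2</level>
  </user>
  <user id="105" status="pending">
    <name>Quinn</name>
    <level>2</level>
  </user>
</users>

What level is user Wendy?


Finding user: Wendy
<level>1</level>

ANSWER: 1


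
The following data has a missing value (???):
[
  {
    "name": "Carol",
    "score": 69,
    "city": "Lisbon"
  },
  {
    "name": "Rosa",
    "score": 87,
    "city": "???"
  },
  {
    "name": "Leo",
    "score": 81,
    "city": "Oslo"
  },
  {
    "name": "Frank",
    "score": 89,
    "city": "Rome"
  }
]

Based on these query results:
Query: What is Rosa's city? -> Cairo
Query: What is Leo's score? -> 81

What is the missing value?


The missing value is Rosa's city
From query: Rosa's city = Cairo

ANSWER: Cairo


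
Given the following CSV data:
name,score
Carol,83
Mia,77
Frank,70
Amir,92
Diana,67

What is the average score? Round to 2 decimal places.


Scores: 83, 77, 70, 92, 67
Sum = 389
Count = 5
Average = 389 / 5 = 77.80

ANSWER: 77.80


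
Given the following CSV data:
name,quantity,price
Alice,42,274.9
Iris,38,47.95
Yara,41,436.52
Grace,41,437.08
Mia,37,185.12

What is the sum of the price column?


Values in 'price' column:
  Row 1: 274.9
  Row 2: 47.95
  Row 3: 436.52
  Row 4: 437.08
  Row 5: 185.12
Sum = 274.9 + 47.95 + 436.52 + 437.08 + 185.12 = 1381.57

ANSWER: 1381.57


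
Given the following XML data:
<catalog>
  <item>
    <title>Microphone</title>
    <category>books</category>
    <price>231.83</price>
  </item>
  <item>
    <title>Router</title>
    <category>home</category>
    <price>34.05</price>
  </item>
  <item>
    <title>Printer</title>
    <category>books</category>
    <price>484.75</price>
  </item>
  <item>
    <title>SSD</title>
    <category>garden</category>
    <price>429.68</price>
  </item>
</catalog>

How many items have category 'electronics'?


Scanning <item> elements for <category>electronics</category>:
Count: 0

ANSWER: 0


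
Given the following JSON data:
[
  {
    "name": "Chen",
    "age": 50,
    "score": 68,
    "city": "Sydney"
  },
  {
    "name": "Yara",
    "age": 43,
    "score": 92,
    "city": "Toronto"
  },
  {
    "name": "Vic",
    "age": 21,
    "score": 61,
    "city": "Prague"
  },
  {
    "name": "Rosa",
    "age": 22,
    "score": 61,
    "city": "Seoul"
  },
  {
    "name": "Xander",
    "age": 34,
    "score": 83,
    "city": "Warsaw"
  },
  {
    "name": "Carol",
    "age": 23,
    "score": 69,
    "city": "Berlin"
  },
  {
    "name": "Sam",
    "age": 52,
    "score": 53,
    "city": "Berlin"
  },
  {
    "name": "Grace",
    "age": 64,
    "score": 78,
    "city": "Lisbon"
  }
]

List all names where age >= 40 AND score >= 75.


Checking both conditions:
  Chen (age=50, score=68) -> no
  Yara (age=43, score=92) -> YES
  Vic (age=21, score=61) -> no
  Rosa (age=22, score=61) -> no
  Xander (age=34, score=83) -> no
  Carol (age=23, score=69) -> no
  Sam (age=52, score=53) -> no
  Grace (age=64, score=78) -> YES


ANSWER: Yara, Grace


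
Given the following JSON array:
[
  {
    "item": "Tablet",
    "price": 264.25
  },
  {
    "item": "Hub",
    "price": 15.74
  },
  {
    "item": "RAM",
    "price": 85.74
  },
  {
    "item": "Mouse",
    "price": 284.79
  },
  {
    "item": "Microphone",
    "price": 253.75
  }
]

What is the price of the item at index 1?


Array index 1 -> Hub
price = 15.74

ANSWER: 15.74


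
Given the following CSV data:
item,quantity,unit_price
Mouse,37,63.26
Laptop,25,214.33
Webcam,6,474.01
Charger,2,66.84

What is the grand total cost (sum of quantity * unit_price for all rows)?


Computing row totals:
  Mouse: 37 * 63.26 = 2340.62
  Laptop: 25 * 214.33 = 5358.25
  Webcam: 6 * 474.01 = 2844.06
  Charger: 2 * 66.84 = 133.68
Grand total = 2340.62 + 5358.25 + 2844.06 + 133.68 = 10676.61

ANSWER: 10676.61


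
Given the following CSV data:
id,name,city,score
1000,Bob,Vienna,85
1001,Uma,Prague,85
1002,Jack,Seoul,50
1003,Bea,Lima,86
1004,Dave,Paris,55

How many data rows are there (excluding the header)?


Counting rows (excluding header):
Header: id,name,city,score
Data rows: 5

ANSWER: 5


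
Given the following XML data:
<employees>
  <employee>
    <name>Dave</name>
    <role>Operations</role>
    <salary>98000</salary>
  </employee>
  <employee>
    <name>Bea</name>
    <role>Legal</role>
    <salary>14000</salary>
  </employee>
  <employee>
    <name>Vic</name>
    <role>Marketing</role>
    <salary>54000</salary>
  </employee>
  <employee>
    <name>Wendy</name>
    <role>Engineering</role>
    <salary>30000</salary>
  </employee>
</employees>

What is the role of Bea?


Searching for <employee> with <name>Bea</name>
Found at position 2
<role>Legal</role>

ANSWER: Legal


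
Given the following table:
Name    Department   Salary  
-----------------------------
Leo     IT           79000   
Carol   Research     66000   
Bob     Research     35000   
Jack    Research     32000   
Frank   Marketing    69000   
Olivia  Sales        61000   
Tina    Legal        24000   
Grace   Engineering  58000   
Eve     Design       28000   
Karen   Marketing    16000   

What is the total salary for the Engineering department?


Engineering department members:
  Grace: 58000
Total = 58000 = 58000

ANSWER: 58000


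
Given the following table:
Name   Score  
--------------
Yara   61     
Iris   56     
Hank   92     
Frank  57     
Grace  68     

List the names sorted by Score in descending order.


Sorting by Score (descending):
  Hank: 92
  Grace: 68
  Yara: 61
  Frank: 57
  Iris: 56


ANSWER: Hank, Grace, Yara, Frank, Iris


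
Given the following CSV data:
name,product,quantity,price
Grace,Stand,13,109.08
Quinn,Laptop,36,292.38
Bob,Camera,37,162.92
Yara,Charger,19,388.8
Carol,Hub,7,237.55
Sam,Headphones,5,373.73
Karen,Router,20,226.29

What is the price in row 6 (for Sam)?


Row 6: Sam
Column 'price' = 373.73

ANSWER: 373.73


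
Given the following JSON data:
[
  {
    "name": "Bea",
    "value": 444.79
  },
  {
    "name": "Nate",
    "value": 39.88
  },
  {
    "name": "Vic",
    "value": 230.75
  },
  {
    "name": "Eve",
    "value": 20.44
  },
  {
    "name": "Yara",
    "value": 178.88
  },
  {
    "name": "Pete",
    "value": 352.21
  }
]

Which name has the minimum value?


Comparing values:
  Bea: 444.79
  Nate: 39.88
  Vic: 230.75
  Eve: 20.44
  Yara: 178.88
  Pete: 352.21
Minimum: Eve (20.44)

ANSWER: Eve


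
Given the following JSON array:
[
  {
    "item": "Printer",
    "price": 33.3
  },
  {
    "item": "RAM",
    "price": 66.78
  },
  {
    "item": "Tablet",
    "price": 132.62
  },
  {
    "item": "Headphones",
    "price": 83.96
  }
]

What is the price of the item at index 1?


Array index 1 -> RAM
price = 66.78

ANSWER: 66.78


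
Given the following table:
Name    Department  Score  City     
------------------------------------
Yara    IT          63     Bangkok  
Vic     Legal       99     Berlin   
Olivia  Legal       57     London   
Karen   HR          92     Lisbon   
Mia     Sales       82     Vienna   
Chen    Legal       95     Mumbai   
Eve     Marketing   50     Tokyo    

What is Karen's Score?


Row 4: Karen
Score = 92

ANSWER: 92


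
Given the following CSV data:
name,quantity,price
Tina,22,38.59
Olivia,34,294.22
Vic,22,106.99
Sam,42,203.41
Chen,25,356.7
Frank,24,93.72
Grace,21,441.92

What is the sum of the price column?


Values in 'price' column:
  Row 1: 38.59
  Row 2: 294.22
  Row 3: 106.99
  Row 4: 203.41
  Row 5: 356.7
  Row 6: 93.72
  Row 7: 441.92
Sum = 38.59 + 294.22 + 106.99 + 203.41 + 356.7 + 93.72 + 441.92 = 1535.55

ANSWER: 1535.55


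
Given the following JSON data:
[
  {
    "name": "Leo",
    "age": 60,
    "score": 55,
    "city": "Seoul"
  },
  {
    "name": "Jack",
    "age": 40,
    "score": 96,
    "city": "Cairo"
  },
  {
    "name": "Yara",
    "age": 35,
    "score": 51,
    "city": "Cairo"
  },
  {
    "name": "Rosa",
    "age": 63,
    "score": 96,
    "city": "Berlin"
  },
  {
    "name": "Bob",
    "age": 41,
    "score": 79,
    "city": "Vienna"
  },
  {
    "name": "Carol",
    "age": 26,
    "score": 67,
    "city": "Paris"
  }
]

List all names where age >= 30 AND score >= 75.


Checking both conditions:
  Leo (age=60, score=55) -> no
  Jack (age=40, score=96) -> YES
  Yara (age=35, score=51) -> no
  Rosa (age=63, score=96) -> YES
  Bob (age=41, score=79) -> YES
  Carol (age=26, score=67) -> no


ANSWER: Jack, Rosa, Bob


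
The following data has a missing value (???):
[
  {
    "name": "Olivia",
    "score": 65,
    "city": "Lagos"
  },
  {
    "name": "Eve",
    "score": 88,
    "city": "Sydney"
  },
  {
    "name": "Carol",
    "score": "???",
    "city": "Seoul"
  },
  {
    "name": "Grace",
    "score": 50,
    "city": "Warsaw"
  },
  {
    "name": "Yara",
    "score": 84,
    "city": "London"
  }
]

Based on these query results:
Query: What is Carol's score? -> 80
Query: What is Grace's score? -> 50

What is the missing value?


The missing value is Carol's score
From query: Carol's score = 80

ANSWER: 80


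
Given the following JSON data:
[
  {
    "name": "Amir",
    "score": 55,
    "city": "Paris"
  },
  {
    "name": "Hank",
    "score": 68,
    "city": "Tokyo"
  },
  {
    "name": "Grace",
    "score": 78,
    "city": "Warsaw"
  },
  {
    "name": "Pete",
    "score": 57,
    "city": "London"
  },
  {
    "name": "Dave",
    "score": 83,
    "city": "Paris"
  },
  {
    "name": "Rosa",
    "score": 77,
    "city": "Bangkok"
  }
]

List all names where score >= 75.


Filtering records where score >= 75:
  Amir (score=55) -> no
  Hank (score=68) -> no
  Grace (score=78) -> YES
  Pete (score=57) -> no
  Dave (score=83) -> YES
  Rosa (score=77) -> YES


ANSWER: Grace, Dave, Rosa


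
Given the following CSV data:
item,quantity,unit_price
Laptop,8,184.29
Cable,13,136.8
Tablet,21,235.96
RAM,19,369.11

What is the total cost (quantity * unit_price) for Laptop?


Row: Laptop
quantity = 8
unit_price = 184.29
total = 8 * 184.29 = 1474.32

ANSWER: 1474.32


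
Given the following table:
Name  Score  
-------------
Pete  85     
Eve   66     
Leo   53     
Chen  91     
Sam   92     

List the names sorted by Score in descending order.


Sorting by Score (descending):
  Sam: 92
  Chen: 91
  Pete: 85
  Eve: 66
  Leo: 53


ANSWER: Sam, Chen, Pete, Eve, Leo


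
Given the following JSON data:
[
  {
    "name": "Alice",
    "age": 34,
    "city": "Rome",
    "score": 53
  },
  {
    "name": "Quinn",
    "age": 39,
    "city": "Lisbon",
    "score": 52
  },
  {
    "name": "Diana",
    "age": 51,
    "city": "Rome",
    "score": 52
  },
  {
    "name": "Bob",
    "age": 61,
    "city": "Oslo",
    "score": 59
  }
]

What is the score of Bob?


Looking up record where name = Bob
Record index: 3
Field 'score' = 59

ANSWER: 59


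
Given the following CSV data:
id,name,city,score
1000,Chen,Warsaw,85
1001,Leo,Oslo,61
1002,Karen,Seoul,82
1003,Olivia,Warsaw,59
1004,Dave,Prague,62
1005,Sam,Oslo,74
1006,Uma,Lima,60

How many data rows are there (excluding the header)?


Counting rows (excluding header):
Header: id,name,city,score
Data rows: 7

ANSWER: 7


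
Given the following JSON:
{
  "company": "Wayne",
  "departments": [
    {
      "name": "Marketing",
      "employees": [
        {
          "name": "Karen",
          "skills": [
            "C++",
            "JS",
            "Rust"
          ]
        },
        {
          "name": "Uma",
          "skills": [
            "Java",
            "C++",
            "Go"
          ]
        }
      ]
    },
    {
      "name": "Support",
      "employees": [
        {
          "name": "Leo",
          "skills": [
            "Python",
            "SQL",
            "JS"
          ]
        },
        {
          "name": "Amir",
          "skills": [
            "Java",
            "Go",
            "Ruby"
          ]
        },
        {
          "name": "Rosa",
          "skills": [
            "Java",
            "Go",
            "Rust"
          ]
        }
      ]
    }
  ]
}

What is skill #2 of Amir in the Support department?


Path: departments[1].employees[1].skills[1]
Value: Go

ANSWER: Go


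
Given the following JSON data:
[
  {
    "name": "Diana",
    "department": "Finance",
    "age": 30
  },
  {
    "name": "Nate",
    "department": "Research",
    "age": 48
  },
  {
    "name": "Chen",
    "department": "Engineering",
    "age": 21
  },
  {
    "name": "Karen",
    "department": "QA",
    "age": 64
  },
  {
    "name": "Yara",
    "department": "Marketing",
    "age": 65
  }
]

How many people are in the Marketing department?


Scanning records for department = Marketing
  Record 4: Yara
Count: 1

ANSWER: 1


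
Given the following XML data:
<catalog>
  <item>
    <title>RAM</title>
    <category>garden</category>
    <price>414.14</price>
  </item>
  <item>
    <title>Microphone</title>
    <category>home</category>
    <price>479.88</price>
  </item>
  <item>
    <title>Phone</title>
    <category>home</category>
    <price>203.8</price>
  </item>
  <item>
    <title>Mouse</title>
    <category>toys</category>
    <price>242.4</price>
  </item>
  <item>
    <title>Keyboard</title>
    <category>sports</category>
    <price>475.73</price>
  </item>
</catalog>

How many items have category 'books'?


Scanning <item> elements for <category>books</category>:
Count: 0

ANSWER: 0


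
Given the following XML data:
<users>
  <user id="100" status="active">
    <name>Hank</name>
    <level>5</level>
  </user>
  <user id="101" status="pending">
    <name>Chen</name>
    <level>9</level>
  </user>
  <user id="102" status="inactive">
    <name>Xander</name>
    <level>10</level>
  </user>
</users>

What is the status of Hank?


Finding user with name = Hank
user id="100" status="active"

ANSWER: active


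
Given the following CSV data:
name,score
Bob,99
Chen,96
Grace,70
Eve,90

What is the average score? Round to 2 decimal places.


Scores: 99, 96, 70, 90
Sum = 355
Count = 4
Average = 355 / 4 = 88.75

ANSWER: 88.75


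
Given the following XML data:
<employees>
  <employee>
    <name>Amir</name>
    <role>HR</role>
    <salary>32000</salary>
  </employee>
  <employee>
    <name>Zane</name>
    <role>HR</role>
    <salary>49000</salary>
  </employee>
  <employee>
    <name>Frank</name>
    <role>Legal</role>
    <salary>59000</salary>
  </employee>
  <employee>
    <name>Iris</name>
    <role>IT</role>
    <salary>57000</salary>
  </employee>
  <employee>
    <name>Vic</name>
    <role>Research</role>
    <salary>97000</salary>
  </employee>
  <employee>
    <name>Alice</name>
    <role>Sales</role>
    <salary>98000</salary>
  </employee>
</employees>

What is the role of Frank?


Searching for <employee> with <name>Frank</name>
Found at position 3
<role>Legal</role>

ANSWER: Legal


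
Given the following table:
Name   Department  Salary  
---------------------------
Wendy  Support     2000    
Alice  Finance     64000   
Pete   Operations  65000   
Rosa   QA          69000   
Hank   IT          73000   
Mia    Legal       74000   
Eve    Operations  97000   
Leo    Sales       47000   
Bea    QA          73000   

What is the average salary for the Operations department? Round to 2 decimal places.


Operations department members:
  Pete: 65000
  Eve: 97000
Sum = 162000
Count = 2
Average = 162000 / 2 = 81000.00

ANSWER: 81000.00


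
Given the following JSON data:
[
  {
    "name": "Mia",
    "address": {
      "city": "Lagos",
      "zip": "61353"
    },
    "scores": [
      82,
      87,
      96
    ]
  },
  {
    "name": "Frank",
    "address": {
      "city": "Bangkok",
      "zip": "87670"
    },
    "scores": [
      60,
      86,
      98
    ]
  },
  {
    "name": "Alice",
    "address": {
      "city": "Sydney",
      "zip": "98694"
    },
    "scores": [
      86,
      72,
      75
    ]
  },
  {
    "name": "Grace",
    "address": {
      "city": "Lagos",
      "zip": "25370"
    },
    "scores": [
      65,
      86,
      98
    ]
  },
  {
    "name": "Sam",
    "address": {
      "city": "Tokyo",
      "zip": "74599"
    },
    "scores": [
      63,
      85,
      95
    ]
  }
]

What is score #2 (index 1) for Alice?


Path: records[2].scores[1]
Value: 72

ANSWER: 72


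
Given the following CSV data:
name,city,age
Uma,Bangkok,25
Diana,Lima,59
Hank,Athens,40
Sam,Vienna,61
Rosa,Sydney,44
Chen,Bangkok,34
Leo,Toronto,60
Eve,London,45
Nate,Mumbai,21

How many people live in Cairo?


Scanning city column for 'Cairo':
Total matches: 0

ANSWER: 0


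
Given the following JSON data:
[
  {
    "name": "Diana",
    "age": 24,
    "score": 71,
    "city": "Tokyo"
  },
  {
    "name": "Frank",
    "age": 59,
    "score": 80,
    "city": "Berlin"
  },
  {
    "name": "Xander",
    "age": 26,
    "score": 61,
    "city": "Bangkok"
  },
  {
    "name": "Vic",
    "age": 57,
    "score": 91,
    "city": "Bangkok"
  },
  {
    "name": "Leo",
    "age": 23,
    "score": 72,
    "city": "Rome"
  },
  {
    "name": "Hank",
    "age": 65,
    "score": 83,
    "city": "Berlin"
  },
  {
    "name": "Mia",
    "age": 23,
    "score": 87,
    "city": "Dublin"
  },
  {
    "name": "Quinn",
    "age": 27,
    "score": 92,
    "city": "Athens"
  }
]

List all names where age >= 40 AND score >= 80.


Checking both conditions:
  Diana (age=24, score=71) -> no
  Frank (age=59, score=80) -> YES
  Xander (age=26, score=61) -> no
  Vic (age=57, score=91) -> YES
  Leo (age=23, score=72) -> no
  Hank (age=65, score=83) -> YES
  Mia (age=23, score=87) -> no
  Quinn (age=27, score=92) -> no


ANSWER: Frank, Vic, Hank


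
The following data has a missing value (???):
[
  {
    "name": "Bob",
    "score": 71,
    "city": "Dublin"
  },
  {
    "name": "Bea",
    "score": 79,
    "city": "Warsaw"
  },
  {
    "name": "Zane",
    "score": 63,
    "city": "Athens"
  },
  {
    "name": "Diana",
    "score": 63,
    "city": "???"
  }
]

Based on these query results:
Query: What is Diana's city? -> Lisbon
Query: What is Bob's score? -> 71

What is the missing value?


The missing value is Diana's city
From query: Diana's city = Lisbon

ANSWER: Lisbon


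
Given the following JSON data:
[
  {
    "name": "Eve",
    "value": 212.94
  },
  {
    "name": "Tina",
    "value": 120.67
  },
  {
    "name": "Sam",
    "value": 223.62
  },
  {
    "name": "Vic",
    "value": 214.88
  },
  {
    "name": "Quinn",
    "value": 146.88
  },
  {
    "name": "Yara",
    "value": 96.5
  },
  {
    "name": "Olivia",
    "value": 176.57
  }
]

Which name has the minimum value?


Comparing values:
  Eve: 212.94
  Tina: 120.67
  Sam: 223.62
  Vic: 214.88
  Quinn: 146.88
  Yara: 96.5
  Olivia: 176.57
Minimum: Yara (96.5)

ANSWER: Yara


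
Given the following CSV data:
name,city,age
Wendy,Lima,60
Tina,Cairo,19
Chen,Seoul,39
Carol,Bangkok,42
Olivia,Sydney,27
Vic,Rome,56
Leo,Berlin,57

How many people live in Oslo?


Scanning city column for 'Oslo':
Total matches: 0

ANSWER: 0


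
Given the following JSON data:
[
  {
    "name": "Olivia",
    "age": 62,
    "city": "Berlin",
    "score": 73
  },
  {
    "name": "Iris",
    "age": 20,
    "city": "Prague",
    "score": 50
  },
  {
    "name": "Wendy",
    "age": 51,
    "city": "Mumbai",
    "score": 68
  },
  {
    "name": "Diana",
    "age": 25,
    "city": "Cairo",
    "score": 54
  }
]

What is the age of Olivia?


Looking up record where name = Olivia
Record index: 0
Field 'age' = 62

ANSWER: 62


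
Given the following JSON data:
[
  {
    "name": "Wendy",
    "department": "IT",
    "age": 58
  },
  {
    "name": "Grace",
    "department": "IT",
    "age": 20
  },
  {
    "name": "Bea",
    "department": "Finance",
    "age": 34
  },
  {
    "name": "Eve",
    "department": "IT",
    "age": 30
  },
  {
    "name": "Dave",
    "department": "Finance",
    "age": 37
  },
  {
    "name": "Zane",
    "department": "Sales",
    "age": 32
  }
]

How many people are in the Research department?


Scanning records for department = Research
  No matches found
Count: 0

ANSWER: 0


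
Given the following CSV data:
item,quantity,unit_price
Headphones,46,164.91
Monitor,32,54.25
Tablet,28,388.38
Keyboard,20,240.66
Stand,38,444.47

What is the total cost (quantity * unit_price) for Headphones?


Row: Headphones
quantity = 46
unit_price = 164.91
total = 46 * 164.91 = 7585.86

ANSWER: 7585.86


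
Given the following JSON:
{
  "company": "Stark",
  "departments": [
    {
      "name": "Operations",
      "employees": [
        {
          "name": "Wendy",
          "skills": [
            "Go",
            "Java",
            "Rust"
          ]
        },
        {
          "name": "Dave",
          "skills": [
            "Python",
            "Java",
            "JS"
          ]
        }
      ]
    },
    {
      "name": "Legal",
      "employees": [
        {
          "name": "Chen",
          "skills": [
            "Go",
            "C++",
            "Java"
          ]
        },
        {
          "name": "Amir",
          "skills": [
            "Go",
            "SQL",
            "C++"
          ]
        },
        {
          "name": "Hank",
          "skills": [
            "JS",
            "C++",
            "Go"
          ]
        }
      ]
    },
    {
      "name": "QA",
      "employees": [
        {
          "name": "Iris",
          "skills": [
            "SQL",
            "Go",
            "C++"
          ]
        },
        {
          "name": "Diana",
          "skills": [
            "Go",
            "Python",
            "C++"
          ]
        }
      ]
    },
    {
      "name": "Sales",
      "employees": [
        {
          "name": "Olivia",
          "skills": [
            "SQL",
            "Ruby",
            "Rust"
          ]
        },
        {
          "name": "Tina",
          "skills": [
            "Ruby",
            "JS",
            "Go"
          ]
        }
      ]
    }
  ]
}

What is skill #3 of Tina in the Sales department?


Path: departments[3].employees[1].skills[2]
Value: Go

ANSWER: Go


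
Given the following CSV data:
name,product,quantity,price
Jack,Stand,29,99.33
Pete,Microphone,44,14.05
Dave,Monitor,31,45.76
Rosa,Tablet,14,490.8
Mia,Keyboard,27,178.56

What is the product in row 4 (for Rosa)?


Row 4: Rosa
Column 'product' = Tablet

ANSWER: Tablet


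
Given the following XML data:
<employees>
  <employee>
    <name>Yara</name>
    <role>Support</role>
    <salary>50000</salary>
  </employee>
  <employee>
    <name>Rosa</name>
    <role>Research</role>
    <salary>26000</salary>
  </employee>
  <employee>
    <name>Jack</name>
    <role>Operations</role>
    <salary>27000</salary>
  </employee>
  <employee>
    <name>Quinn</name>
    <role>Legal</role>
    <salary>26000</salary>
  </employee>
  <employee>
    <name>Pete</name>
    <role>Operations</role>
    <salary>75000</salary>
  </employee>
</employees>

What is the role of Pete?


Searching for <employee> with <name>Pete</name>
Found at position 5
<role>Operations</role>

ANSWER: Operations


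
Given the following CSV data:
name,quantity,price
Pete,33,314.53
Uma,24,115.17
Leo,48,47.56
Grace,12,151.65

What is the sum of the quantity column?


Values in 'quantity' column:
  Row 1: 33
  Row 2: 24
  Row 3: 48
  Row 4: 12
Sum = 33 + 24 + 48 + 12 = 117

ANSWER: 117


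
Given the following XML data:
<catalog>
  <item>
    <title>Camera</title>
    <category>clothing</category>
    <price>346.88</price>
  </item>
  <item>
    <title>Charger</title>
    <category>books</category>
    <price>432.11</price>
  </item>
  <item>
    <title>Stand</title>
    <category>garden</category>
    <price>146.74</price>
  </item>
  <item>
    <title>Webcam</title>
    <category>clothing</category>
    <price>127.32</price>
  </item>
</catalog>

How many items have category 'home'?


Scanning <item> elements for <category>home</category>:
Count: 0

ANSWER: 0


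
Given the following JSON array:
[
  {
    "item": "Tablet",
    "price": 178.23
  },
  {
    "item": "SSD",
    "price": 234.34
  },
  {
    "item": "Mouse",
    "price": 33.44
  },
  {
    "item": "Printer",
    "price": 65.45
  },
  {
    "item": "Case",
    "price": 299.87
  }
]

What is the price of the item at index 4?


Array index 4 -> Case
price = 299.87

ANSWER: 299.87


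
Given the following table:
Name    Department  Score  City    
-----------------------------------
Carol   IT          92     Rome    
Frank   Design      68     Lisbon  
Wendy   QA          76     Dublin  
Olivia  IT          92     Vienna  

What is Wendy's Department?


Row 3: Wendy
Department = QA

ANSWER: QA


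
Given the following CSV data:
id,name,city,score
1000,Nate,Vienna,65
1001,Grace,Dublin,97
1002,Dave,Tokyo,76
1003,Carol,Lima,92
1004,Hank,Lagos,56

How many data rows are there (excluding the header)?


Counting rows (excluding header):
Header: id,name,city,score
Data rows: 5

ANSWER: 5


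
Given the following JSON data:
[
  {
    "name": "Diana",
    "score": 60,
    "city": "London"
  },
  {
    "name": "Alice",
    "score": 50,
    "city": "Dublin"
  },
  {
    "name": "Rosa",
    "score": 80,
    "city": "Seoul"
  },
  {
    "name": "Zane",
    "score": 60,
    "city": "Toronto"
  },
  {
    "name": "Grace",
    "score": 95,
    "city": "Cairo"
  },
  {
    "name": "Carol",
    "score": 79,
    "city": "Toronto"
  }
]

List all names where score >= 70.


Filtering records where score >= 70:
  Diana (score=60) -> no
  Alice (score=50) -> no
  Rosa (score=80) -> YES
  Zane (score=60) -> no
  Grace (score=95) -> YES
  Carol (score=79) -> YES


ANSWER: Rosa, Grace, Carol


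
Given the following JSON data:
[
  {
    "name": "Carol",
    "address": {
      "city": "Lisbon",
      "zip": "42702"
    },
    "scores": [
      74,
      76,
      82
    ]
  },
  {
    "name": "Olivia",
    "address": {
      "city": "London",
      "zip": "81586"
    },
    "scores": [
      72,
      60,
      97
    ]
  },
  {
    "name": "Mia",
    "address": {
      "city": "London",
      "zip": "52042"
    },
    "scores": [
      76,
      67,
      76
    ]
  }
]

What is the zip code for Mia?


Path: records[2].address.zip
Value: 52042

ANSWER: 52042


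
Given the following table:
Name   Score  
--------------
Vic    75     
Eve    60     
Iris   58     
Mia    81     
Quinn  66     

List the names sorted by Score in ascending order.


Sorting by Score (ascending):
  Iris: 58
  Eve: 60
  Quinn: 66
  Vic: 75
  Mia: 81


ANSWER: Iris, Eve, Quinn, Vic, Mia


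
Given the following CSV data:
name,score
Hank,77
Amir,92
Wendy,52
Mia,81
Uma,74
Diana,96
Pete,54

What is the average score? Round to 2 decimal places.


Scores: 77, 92, 52, 81, 74, 96, 54
Sum = 526
Count = 7
Average = 526 / 7 = 75.14

ANSWER: 75.14


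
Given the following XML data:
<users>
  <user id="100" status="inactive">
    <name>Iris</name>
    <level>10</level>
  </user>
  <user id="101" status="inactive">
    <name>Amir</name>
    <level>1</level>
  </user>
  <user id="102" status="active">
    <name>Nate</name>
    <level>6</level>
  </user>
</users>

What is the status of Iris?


Finding user with name = Iris
user id="100" status="inactive"

ANSWER: inactive


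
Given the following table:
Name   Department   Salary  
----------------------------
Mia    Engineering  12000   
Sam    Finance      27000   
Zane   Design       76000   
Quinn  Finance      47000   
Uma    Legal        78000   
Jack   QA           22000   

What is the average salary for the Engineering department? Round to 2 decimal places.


Engineering department members:
  Mia: 12000
Sum = 12000
Count = 1
Average = 12000 / 1 = 12000.00

ANSWER: 12000.00


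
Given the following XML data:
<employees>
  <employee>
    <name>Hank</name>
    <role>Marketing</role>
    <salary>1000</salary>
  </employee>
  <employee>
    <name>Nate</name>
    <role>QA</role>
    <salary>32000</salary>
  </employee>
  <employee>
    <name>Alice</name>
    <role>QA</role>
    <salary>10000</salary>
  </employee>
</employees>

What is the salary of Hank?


Searching for <employee> with <name>Hank</name>
Found at position 1
<salary>1000</salary>

ANSWER: 1000


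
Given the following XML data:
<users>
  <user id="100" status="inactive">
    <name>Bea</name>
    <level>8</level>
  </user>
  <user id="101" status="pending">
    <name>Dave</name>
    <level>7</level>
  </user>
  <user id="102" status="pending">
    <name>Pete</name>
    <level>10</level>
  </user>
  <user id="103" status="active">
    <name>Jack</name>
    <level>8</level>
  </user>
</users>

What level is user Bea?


Finding user: Bea
<level>8</level>

ANSWER: 8


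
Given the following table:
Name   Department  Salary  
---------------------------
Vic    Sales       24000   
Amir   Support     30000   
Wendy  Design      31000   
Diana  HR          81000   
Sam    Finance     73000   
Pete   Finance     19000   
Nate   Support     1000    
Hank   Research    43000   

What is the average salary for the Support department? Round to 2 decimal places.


Support department members:
  Amir: 30000
  Nate: 1000
Sum = 31000
Count = 2
Average = 31000 / 2 = 15500.00

ANSWER: 15500.00


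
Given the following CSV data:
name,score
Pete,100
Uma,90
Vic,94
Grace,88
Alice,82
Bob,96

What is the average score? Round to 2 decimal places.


Scores: 100, 90, 94, 88, 82, 96
Sum = 550
Count = 6
Average = 550 / 6 = 91.67

ANSWER: 91.67


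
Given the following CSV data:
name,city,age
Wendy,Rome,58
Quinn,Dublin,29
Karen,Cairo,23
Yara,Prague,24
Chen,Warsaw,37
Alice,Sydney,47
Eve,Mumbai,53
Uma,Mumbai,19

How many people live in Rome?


Scanning city column for 'Rome':
  Row 1: Wendy -> MATCH
Total matches: 1

ANSWER: 1


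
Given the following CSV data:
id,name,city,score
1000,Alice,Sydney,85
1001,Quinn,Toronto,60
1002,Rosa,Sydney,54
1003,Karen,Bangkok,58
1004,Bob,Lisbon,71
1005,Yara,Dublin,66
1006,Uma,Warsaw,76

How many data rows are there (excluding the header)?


Counting rows (excluding header):
Header: id,name,city,score
Data rows: 7

ANSWER: 7


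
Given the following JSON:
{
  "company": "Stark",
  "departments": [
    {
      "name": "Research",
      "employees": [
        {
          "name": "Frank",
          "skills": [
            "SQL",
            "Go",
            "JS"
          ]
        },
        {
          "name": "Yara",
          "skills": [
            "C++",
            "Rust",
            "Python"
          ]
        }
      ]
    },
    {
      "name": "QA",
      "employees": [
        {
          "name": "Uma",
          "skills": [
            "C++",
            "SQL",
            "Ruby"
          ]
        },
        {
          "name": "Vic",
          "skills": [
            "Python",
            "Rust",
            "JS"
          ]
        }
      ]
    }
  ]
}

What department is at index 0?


Path: departments[0].name
Value: Research

ANSWER: Research


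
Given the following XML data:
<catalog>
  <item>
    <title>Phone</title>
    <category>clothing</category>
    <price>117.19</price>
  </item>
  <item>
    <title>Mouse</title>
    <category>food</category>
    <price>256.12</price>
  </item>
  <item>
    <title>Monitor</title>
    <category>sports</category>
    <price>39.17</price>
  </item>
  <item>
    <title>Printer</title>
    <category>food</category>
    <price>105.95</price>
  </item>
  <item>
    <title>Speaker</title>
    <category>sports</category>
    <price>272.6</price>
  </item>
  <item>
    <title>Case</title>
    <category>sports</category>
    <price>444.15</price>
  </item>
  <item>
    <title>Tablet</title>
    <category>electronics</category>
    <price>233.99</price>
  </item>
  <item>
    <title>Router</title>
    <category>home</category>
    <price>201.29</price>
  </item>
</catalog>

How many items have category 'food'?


Scanning <item> elements for <category>food</category>:
  Item 2: Mouse -> MATCH
  Item 4: Printer -> MATCH
Count: 2

ANSWER: 2


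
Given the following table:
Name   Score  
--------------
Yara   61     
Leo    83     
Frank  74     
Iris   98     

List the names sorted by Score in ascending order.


Sorting by Score (ascending):
  Yara: 61
  Frank: 74
  Leo: 83
  Iris: 98


ANSWER: Yara, Frank, Leo, Iris


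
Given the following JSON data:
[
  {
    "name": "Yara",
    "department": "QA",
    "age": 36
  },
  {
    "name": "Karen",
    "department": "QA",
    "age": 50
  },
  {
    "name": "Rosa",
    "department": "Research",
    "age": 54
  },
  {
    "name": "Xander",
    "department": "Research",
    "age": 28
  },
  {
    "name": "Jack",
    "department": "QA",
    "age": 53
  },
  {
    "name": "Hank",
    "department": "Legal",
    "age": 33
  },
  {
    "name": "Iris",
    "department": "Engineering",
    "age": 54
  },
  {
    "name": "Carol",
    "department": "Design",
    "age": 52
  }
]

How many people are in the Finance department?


Scanning records for department = Finance
  No matches found
Count: 0

ANSWER: 0


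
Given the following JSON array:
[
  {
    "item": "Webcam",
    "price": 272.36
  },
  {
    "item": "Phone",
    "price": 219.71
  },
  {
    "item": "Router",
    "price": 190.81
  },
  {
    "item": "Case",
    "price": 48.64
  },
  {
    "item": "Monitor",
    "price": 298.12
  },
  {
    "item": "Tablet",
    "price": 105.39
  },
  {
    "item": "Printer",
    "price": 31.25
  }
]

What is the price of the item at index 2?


Array index 2 -> Router
price = 190.81

ANSWER: 190.81


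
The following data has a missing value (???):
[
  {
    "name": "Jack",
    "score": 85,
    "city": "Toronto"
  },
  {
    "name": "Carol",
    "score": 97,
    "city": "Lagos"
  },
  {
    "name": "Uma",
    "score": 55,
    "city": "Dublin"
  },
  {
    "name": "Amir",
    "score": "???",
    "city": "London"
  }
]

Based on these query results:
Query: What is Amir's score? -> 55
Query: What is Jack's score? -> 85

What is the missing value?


The missing value is Amir's score
From query: Amir's score = 55

ANSWER: 55


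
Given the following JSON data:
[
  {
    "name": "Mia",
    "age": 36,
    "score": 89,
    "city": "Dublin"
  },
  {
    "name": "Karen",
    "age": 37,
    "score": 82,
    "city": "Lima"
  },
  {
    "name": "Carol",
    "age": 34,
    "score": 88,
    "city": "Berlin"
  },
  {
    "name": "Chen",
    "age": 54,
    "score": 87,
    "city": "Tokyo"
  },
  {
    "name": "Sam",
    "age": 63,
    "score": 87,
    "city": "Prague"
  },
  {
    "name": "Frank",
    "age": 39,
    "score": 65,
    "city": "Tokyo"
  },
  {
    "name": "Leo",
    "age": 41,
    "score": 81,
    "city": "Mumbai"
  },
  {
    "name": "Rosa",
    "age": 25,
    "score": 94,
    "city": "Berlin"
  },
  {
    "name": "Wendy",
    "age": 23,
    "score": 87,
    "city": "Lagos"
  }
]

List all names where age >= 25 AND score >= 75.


Checking both conditions:
  Mia (age=36, score=89) -> YES
  Karen (age=37, score=82) -> YES
  Carol (age=34, score=88) -> YES
  Chen (age=54, score=87) -> YES
  Sam (age=63, score=87) -> YES
  Frank (age=39, score=65) -> no
  Leo (age=41, score=81) -> YES
  Rosa (age=25, score=94) -> YES
  Wendy (age=23, score=87) -> no


ANSWER: Mia, Karen, Carol, Chen, Sam, Leo, Rosa
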